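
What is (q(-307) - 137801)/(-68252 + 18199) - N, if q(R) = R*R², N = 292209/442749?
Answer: 4285693673893/7386971899 ≈ 580.17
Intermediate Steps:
N = 97403/147583 (N = 292209*(1/442749) = 97403/147583 ≈ 0.65999)
q(R) = R³
(q(-307) - 137801)/(-68252 + 18199) - N = ((-307)³ - 137801)/(-68252 + 18199) - 1*97403/147583 = (-28934443 - 137801)/(-50053) - 97403/147583 = -29072244*(-1/50053) - 97403/147583 = 29072244/50053 - 97403/147583 = 4285693673893/7386971899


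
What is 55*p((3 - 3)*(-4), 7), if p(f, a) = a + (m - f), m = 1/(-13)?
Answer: 4950/13 ≈ 380.77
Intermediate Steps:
m = -1/13 ≈ -0.076923
p(f, a) = -1/13 + a - f (p(f, a) = a + (-1/13 - f) = -1/13 + a - f)
55*p((3 - 3)*(-4), 7) = 55*(-1/13 + 7 - (3 - 3)*(-4)) = 55*(-1/13 + 7 - 0*(-4)) = 55*(-1/13 + 7 - 1*0) = 55*(-1/13 + 7 + 0) = 55*(90/13) = 4950/13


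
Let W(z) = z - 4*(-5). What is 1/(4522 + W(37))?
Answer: 1/4579 ≈ 0.00021839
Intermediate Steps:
W(z) = 20 + z (W(z) = z + 20 = 20 + z)
1/(4522 + W(37)) = 1/(4522 + (20 + 37)) = 1/(4522 + 57) = 1/4579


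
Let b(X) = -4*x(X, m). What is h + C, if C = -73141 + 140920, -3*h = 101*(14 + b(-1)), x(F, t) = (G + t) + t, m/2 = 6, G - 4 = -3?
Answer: 212023/3 ≈ 70674.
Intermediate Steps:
G = 1 (G = 4 - 3 = 1)
m = 12 (m = 2*6 = 12)
x(F, t) = 1 + 2*t (x(F, t) = (1 + t) + t = 1 + 2*t)
b(X) = -100 (b(X) = -4*(1 + 2*12) = -4*(1 + 24) = -4*25 = -100)
h = 8686/3 (h = -101*(14 - 100)/3 = -101*(-86)/3 = -⅓*(-8686) = 8686/3 ≈ 2895.3)
C = 67779
h + C = 8686/3 + 67779 = 212023/3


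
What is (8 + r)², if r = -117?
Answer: 11881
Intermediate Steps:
(8 + r)² = (8 - 117)² = (-109)² = 11881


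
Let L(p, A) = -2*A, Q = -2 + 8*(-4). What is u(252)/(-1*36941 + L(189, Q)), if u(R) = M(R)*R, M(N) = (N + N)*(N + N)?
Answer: -7112448/4097 ≈ -1736.0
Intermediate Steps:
Q = -34 (Q = -2 - 32 = -34)
M(N) = 4*N**2 (M(N) = (2*N)*(2*N) = 4*N**2)
u(R) = 4*R**3 (u(R) = (4*R**2)*R = 4*R**3)
u(252)/(-1*36941 + L(189, Q)) = (4*252**3)/(-1*36941 - 2*(-34)) = (4*16003008)/(-36941 + 68) = 64012032/(-36873) = 64012032*(-1/36873) = -7112448/4097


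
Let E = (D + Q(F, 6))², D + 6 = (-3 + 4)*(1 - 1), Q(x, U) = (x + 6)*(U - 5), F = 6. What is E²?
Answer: 1296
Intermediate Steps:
Q(x, U) = (-5 + U)*(6 + x) (Q(x, U) = (6 + x)*(-5 + U) = (-5 + U)*(6 + x))
D = -6 (D = -6 + (-3 + 4)*(1 - 1) = -6 + 1*0 = -6 + 0 = -6)
E = 36 (E = (-6 + (-30 - 5*6 + 6*6 + 6*6))² = (-6 + (-30 - 30 + 36 + 36))² = (-6 + 12)² = 6² = 36)
E² = 36² = 1296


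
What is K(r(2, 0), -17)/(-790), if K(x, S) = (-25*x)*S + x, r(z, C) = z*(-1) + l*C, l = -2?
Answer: 426/395 ≈ 1.0785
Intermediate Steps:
r(z, C) = -z - 2*C (r(z, C) = z*(-1) - 2*C = -z - 2*C)
K(x, S) = x - 25*S*x (K(x, S) = -25*S*x + x = x - 25*S*x)
K(r(2, 0), -17)/(-790) = ((-1*2 - 2*0)*(1 - 25*(-17)))/(-790) = ((-2 + 0)*(1 + 425))*(-1/790) = -2*426*(-1/790) = -852*(-1/790) = 426/395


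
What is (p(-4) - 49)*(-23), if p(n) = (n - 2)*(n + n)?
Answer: 23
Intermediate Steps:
p(n) = 2*n*(-2 + n) (p(n) = (-2 + n)*(2*n) = 2*n*(-2 + n))
(p(-4) - 49)*(-23) = (2*(-4)*(-2 - 4) - 49)*(-23) = (2*(-4)*(-6) - 49)*(-23) = (48 - 49)*(-23) = -1*(-23) = 23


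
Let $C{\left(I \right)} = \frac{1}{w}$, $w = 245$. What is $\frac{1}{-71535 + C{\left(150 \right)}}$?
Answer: $- \frac{245}{17526074} \approx -1.3979 \cdot 10^{-5}$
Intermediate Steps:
$C{\left(I \right)} = \frac{1}{245}$
$\frac{1}{-71535 + C{\left(150 \right)}} = \frac{1}{-71535 + \frac{1}{245}} = \frac{1}{- \frac{17526074}{245}} = - \frac{245}{17526074}$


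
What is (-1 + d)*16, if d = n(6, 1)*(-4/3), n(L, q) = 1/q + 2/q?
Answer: -80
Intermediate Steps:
n(L, q) = 3/q (n(L, q) = 1/q + 2/q = 3/q)
d = -4 (d = (3/1)*(-4/3) = (3*1)*(-4*⅓) = 3*(-4/3) = -4)
(-1 + d)*16 = (-1 - 4)*16 = -5*16 = -80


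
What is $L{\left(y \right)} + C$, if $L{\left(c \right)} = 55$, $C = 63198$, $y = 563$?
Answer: $63253$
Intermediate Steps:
$L{\left(y \right)} + C = 55 + 63198 = 63253$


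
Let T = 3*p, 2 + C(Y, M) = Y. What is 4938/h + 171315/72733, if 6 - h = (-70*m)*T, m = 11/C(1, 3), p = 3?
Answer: 137838251/83933882 ≈ 1.6422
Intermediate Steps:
C(Y, M) = -2 + Y
T = 9 (T = 3*3 = 9)
m = -11 (m = 11/(-2 + 1) = 11/(-1) = 11*(-1) = -11)
h = -6924 (h = 6 - (-70*(-11))*9 = 6 - 770*9 = 6 - 1*6930 = 6 - 6930 = -6924)
4938/h + 171315/72733 = 4938/(-6924) + 171315/72733 = 4938*(-1/6924) + 171315*(1/72733) = -823/1154 + 171315/72733 = 137838251/83933882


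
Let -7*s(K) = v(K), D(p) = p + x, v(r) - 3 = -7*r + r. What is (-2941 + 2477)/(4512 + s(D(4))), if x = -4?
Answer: -112/1089 ≈ -0.10285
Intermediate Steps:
v(r) = 3 - 6*r (v(r) = 3 + (-7*r + r) = 3 - 6*r)
D(p) = -4 + p (D(p) = p - 4 = -4 + p)
s(K) = -3/7 + 6*K/7 (s(K) = -(3 - 6*K)/7 = -3/7 + 6*K/7)
(-2941 + 2477)/(4512 + s(D(4))) = (-2941 + 2477)/(4512 + (-3/7 + 6*(-4 + 4)/7)) = -464/(4512 + (-3/7 + (6/7)*0)) = -464/(4512 + (-3/7 + 0)) = -464/(4512 - 3/7) = -464/31581/7 = -464*7/31581 = -112/1089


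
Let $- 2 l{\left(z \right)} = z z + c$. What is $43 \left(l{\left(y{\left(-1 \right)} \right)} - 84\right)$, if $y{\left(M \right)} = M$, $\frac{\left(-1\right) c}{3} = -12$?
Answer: $- \frac{8815}{2} \approx -4407.5$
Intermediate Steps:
$c = 36$ ($c = \left(-3\right) \left(-12\right) = 36$)
$l{\left(z \right)} = -18 - \frac{z^{2}}{2}$ ($l{\left(z \right)} = - \frac{z z + 36}{2} = - \frac{z^{2} + 36}{2} = - \frac{36 + z^{2}}{2} = -18 - \frac{z^{2}}{2}$)
$43 \left(l{\left(y{\left(-1 \right)} \right)} - 84\right) = 43 \left(\left(-18 - \frac{\left(-1\right)^{2}}{2}\right) - 84\right) = 43 \left(\left(-18 - \frac{1}{2}\right) - 84\right) = 43 \left(- \frac{37}{2} - 84\right) = 43 \left(- \frac{205}{2}\right) = - \frac{8815}{2}$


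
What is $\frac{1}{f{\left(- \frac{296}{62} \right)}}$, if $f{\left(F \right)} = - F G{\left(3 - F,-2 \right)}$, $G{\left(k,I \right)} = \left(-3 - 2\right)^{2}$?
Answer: $\frac{31}{3700} \approx 0.0083784$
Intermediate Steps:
$G{\left(k,I \right)} = 25$ ($G{\left(k,I \right)} = \left(-5\right)^{2} = 25$)
$f{\left(F \right)} = - 25 F$ ($f{\left(F \right)} = - F 25 = - 25 F$)
$\frac{1}{f{\left(- \frac{296}{62} \right)}} = \frac{1}{\left(-25\right) \left(- \frac{296}{62}\right)} = \frac{1}{\left(-25\right) \left(\left(-296\right) \frac{1}{62}\right)} = \frac{1}{\left(-25\right) \left(- \frac{148}{31}\right)} = \frac{1}{\frac{3700}{31}} = \frac{31}{3700}$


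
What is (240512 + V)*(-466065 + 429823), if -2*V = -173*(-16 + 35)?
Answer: -8776199631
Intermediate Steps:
V = 3287/2 (V = -(-173)*(-16 + 35)/2 = -(-173)*19/2 = -½*(-3287) = 3287/2 ≈ 1643.5)
(240512 + V)*(-466065 + 429823) = (240512 + 3287/2)*(-466065 + 429823) = (484311/2)*(-36242) = -8776199631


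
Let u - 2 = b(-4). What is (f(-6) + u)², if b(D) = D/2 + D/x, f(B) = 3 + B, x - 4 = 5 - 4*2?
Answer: 49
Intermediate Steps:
x = 1 (x = 4 + (5 - 4*2) = 4 + (5 - 8) = 4 - 3 = 1)
b(D) = 3*D/2 (b(D) = D/2 + D/1 = D*(½) + D*1 = D/2 + D = 3*D/2)
u = -4 (u = 2 + (3/2)*(-4) = 2 - 6 = -4)
(f(-6) + u)² = ((3 - 6) - 4)² = (-3 - 4)² = (-7)² = 49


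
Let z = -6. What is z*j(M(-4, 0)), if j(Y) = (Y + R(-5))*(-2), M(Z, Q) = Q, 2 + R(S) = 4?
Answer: 24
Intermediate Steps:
R(S) = 2 (R(S) = -2 + 4 = 2)
j(Y) = -4 - 2*Y (j(Y) = (Y + 2)*(-2) = (2 + Y)*(-2) = -4 - 2*Y)
z*j(M(-4, 0)) = -6*(-4 - 2*0) = -6*(-4 + 0) = -6*(-4) = 24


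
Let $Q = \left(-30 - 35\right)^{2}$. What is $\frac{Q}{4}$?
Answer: $\frac{4225}{4} \approx 1056.3$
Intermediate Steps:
$Q = 4225$ ($Q = \left(-65\right)^{2} = 4225$)
$\frac{Q}{4} = \frac{4225}{4}$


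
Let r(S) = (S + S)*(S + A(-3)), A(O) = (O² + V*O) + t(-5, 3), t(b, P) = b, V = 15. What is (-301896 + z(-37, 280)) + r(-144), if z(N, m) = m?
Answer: -248336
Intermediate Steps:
A(O) = -5 + O² + 15*O (A(O) = (O² + 15*O) - 5 = -5 + O² + 15*O)
r(S) = 2*S*(-41 + S) (r(S) = (S + S)*(S + (-5 + (-3)² + 15*(-3))) = (2*S)*(S + (-5 + 9 - 45)) = (2*S)*(S - 41) = (2*S)*(-41 + S) = 2*S*(-41 + S))
(-301896 + z(-37, 280)) + r(-144) = (-301896 + 280) + 2*(-144)*(-41 - 144) = -301616 + 2*(-144)*(-185) = -301616 + 53280 = -248336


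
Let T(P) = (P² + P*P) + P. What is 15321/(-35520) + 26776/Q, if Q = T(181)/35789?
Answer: 11345773820539/777923520 ≈ 14585.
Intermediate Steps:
T(P) = P + 2*P² (T(P) = (P² + P²) + P = 2*P² + P = P + 2*P²)
Q = 65703/35789 (Q = (181*(1 + 2*181))/35789 = (181*(1 + 362))*(1/35789) = (181*363)*(1/35789) = 65703*(1/35789) = 65703/35789 ≈ 1.8358)
15321/(-35520) + 26776/Q = 15321/(-35520) + 26776/(65703/35789) = 15321*(-1/35520) + 26776*(35789/65703) = -5107/11840 + 958286264/65703 = 11345773820539/777923520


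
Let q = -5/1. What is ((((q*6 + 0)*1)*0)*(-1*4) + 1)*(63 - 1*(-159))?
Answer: 222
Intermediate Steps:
q = -5 (q = -5*1 = -5)
((((q*6 + 0)*1)*0)*(-1*4) + 1)*(63 - 1*(-159)) = ((((-5*6 + 0)*1)*0)*(-1*4) + 1)*(63 - 1*(-159)) = ((((-30 + 0)*1)*0)*(-4) + 1)*(63 + 159) = ((-30*1*0)*(-4) + 1)*222 = (-30*0*(-4) + 1)*222 = (0*(-4) + 1)*222 = (0 + 1)*222 = 1*222 = 222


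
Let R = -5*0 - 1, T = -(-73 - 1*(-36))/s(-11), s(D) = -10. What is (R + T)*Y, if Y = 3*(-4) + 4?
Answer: 188/5 ≈ 37.600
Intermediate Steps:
Y = -8 (Y = -12 + 4 = -8)
T = -37/10 (T = -(-73 - 1*(-36))/(-10) = -(-73 + 36)*(-1)/10 = -(-37)*(-1)/10 = -1*37/10 = -37/10 ≈ -3.7000)
R = -1 (R = 0 - 1 = -1)
(R + T)*Y = (-1 - 37/10)*(-8) = -47/10*(-8) = 188/5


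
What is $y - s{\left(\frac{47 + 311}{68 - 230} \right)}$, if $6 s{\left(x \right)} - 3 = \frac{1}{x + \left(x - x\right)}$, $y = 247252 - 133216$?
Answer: $\frac{20412368}{179} \approx 1.1404 \cdot 10^{5}$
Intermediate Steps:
$y = 114036$ ($y = 247252 - 133216 = 114036$)
$s{\left(x \right)} = \frac{1}{2} + \frac{1}{6 x}$ ($s{\left(x \right)} = \frac{1}{2} + \frac{1}{6 \left(x + \left(x - x\right)\right)} = \frac{1}{2} + \frac{1}{6 \left(x + 0\right)} = \frac{1}{2} + \frac{1}{6 x}$)
$y - s{\left(\frac{47 + 311}{68 - 230} \right)} = 114036 - \frac{1 + 3 \frac{47 + 311}{68 - 230}}{6 \frac{47 + 311}{68 - 230}} = 114036 - \frac{1 + 3 \frac{358}{-162}}{6 \frac{358}{-162}} = 114036 - \frac{1 + 3 \cdot 358 \left(- \frac{1}{162}\right)}{6 \cdot 358 \left(- \frac{1}{162}\right)} = 114036 - \frac{1 + 3 \left(- \frac{179}{81}\right)}{6 \left(- \frac{179}{81}\right)} = 114036 - \frac{1}{6} \left(- \frac{81}{179}\right) \left(1 - \frac{179}{27}\right) = 114036 - \frac{1}{6} \left(- \frac{81}{179}\right) \left(- \frac{152}{27}\right) = 114036 - \frac{76}{179} = \frac{20412368}{179}$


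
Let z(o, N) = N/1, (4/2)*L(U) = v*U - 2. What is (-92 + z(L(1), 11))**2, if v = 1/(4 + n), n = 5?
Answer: 6561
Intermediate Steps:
v = 1/9 (v = 1/(4 + 5) = 1/9 ≈ 0.11111)
L(U) = -1 + U/18 (L(U) = (U/9 - 2)/2 = (-2 + U/9)/2 = -1 + U/18)
z(o, N) = N (z(o, N) = N*1 = N)
(-92 + z(L(1), 11))**2 = (-92 + 11)**2 = (-81)**2 = 6561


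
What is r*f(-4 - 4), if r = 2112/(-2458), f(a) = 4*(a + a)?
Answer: 67584/1229 ≈ 54.991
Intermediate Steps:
f(a) = 8*a (f(a) = 4*(2*a) = 8*a)
r = -1056/1229 (r = 2112*(-1/2458) = -1056/1229 ≈ -0.85923)
r*f(-4 - 4) = -8448*(-4 - 4)/1229 = -8448*(-8)/1229 = -1056/1229*(-64) = 67584/1229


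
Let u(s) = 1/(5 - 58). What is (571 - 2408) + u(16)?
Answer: -97362/53 ≈ -1837.0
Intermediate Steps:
u(s) = -1/53 (u(s) = 1/(-53) = -1/53)
(571 - 2408) + u(16) = (571 - 2408) - 1/53 = -1837 - 1/53 = -97362/53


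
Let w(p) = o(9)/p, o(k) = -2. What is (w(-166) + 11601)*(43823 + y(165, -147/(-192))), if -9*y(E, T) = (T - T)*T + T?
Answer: 6076279241279/11952 ≈ 5.0839e+8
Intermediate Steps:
y(E, T) = -T/9 (y(E, T) = -((T - T)*T + T)/9 = -(0*T + T)/9 = -(0 + T)/9 = -T/9)
w(p) = -2/p
(w(-166) + 11601)*(43823 + y(165, -147/(-192))) = (-2/(-166) + 11601)*(43823 - (-49)/(3*(-192))) = (-2*(-1/166) + 11601)*(43823 - (-49)*(-1)/(3*192)) = (1/83 + 11601)*(43823 - ⅑*49/64) = 962884*(43823 - 49/576)/83 = (962884/83)*(25241999/576) = 6076279241279/11952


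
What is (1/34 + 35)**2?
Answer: 1418481/1156 ≈ 1227.1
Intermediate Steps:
(1/34 + 35)**2 = (1191/34)**2 = 1418481/1156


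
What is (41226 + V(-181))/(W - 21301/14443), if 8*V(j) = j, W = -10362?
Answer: -4760802761/1197437336 ≈ -3.9758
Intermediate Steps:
V(j) = j/8
(41226 + V(-181))/(W - 21301/14443) = (41226 + (⅛)*(-181))/(-10362 - 21301/14443) = (41226 - 181/8)/(-10362 - 21301*1/14443) = 329627/(8*(-10362 - 21301/14443)) = 329627/(8*(-149679667/14443)) = (329627/8)*(-14443/149679667) = -4760802761/1197437336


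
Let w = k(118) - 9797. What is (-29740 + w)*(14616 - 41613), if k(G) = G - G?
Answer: 1067380389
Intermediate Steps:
k(G) = 0
w = -9797 (w = 0 - 9797 = -9797)
(-29740 + w)*(14616 - 41613) = (-29740 - 9797)*(14616 - 41613) = -39537*(-26997) = 1067380389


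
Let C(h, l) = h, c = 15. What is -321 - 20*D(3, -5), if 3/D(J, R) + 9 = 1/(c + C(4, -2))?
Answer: -5343/17 ≈ -314.29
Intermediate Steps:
D(J, R) = -57/170 (D(J, R) = 3/(-9 + 1/(15 + 4)) = 3/(-9 + 1/19) = 3/(-170/19) = 3*(-19/170) = -57/170)
-321 - 20*D(3, -5) = -321 - 20*(-57/170) = -321 + 114/17 = -5343/17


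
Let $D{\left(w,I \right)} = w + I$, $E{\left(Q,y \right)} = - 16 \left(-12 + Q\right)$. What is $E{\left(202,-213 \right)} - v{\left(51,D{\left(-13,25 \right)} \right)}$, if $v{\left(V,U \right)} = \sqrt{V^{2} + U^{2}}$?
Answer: $-3040 - 3 \sqrt{305} \approx -3092.4$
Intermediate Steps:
$E{\left(Q,y \right)} = 192 - 16 Q$
$D{\left(w,I \right)} = I + w$
$v{\left(V,U \right)} = \sqrt{U^{2} + V^{2}}$
$E{\left(202,-213 \right)} - v{\left(51,D{\left(-13,25 \right)} \right)} = \left(192 - 3232\right) - \sqrt{\left(25 - 13\right)^{2} + 51^{2}} = \left(192 - 3232\right) - \sqrt{12^{2} + 2601} = -3040 - \sqrt{144 + 2601} = -3040 - \sqrt{2745} = -3040 - 3 \sqrt{305}$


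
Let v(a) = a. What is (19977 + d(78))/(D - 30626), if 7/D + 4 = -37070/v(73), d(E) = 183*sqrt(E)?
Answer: -746380674/1144249123 - 6837246*sqrt(78)/1144249123 ≈ -0.70506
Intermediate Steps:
D = -511/37362 (D = 7/(-4 - 37070/73) = 7/(-37362/73) = 7*(-73/37362) = -511/37362 ≈ -0.013677)
(19977 + d(78))/(D - 30626) = (19977 + 183*sqrt(78))/(-511/37362 - 30626) = (19977 + 183*sqrt(78))/(-1144249123/37362) = (19977 + 183*sqrt(78))*(-37362/1144249123) = -746380674/1144249123 - 6837246*sqrt(78)/1144249123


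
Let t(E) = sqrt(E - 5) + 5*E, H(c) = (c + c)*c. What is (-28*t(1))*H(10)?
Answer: -28000 - 11200*I ≈ -28000.0 - 11200.0*I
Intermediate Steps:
H(c) = 2*c**2 (H(c) = (2*c)*c = 2*c**2)
t(E) = sqrt(-5 + E) + 5*E
(-28*t(1))*H(10) = (-28*(sqrt(-5 + 1) + 5*1))*(2*10**2) = (-28*(sqrt(-4) + 5))*(2*100) = -28*(2*I + 5)*200 = -28*(5 + 2*I)*200 = (-140 - 56*I)*200 = -28000 - 11200*I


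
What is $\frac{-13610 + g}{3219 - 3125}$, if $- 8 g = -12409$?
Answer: $- \frac{96471}{752} \approx -128.29$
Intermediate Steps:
$g = \frac{12409}{8}$ ($g = \left(- \frac{1}{8}\right) \left(-12409\right) = \frac{12409}{8} \approx 1551.1$)
$\frac{-13610 + g}{3219 - 3125} = \frac{-13610 + \frac{12409}{8}}{3219 - 3125} = - \frac{96471}{8 \cdot 94} = \left(- \frac{96471}{8}\right) \frac{1}{94} = - \frac{96471}{752}$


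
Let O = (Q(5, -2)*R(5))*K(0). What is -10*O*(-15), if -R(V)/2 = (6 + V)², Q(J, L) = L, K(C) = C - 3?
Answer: -217800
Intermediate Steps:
K(C) = -3 + C
R(V) = -2*(6 + V)²
O = -1452 (O = (-(-4)*(6 + 5)²)*(-3 + 0) = -(-4)*11²*(-3) = -(-4)*121*(-3) = -2*(-242)*(-3) = 484*(-3) = -1452)
-10*O*(-15) = -10*(-1452)*(-15) = 14520*(-15) = -217800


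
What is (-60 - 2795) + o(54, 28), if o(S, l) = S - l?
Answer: -2829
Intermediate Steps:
(-60 - 2795) + o(54, 28) = (-60 - 2795) + (54 - 1*28) = -2855 + (54 - 28) = -2855 + 26 = -2829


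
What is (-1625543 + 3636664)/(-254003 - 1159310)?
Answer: -2011121/1413313 ≈ -1.4230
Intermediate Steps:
(-1625543 + 3636664)/(-254003 - 1159310) = 2011121/(-1413313) = 2011121*(-1/1413313) = -2011121/1413313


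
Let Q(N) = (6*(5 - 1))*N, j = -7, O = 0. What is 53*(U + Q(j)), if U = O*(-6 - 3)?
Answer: -8904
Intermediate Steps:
Q(N) = 24*N (Q(N) = (6*4)*N = 24*N)
U = 0 (U = 0*(-6 - 3) = 0*(-9) = 0)
53*(U + Q(j)) = 53*(0 + 24*(-7)) = 53*(0 - 168) = 53*(-168) = -8904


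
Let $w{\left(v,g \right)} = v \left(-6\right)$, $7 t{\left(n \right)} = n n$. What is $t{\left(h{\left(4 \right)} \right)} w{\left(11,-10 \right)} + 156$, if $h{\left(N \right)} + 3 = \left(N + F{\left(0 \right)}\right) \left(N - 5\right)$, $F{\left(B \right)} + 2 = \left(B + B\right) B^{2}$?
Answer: $- \frac{558}{7} \approx -79.714$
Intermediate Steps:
$F{\left(B \right)} = -2 + 2 B^{3}$ ($F{\left(B \right)} = -2 + \left(B + B\right) B^{2} = -2 + 2 B B^{2} = -2 + 2 B^{3}$)
$h{\left(N \right)} = -3 + \left(-5 + N\right) \left(-2 + N\right)$ ($h{\left(N \right)} = -3 + \left(N - \left(2 - 2 \cdot 0^{3}\right)\right) \left(N - 5\right) = -3 + \left(N + \left(-2 + 2 \cdot 0\right)\right) \left(-5 + N\right) = -3 + \left(N + \left(-2 + 0\right)\right) \left(-5 + N\right) = -3 + \left(N - 2\right) \left(-5 + N\right) = -3 + \left(-2 + N\right) \left(-5 + N\right) = -3 + \left(-5 + N\right) \left(-2 + N\right)$)
$t{\left(n \right)} = \frac{n^{2}}{7}$ ($t{\left(n \right)} = \frac{n n}{7} = \frac{n^{2}}{7}$)
$w{\left(v,g \right)} = - 6 v$
$t{\left(h{\left(4 \right)} \right)} w{\left(11,-10 \right)} + 156 = \frac{\left(7 + 4^{2} - 28\right)^{2}}{7} \left(\left(-6\right) 11\right) + 156 = \frac{\left(7 + 16 - 28\right)^{2}}{7} \left(-66\right) + 156 = \frac{\left(-5\right)^{2}}{7} \left(-66\right) + 156 = \frac{1}{7} \cdot 25 \left(-66\right) + 156 = \frac{25}{7} \left(-66\right) + 156 = - \frac{1650}{7} + 156 = - \frac{558}{7}$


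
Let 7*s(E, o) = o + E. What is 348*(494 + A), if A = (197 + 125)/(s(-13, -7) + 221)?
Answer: 87764672/509 ≈ 1.7243e+5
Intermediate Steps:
s(E, o) = E/7 + o/7 (s(E, o) = (o + E)/7 = (E + o)/7 = E/7 + o/7)
A = 2254/1527 (A = (197 + 125)/(((1/7)*(-13) + (1/7)*(-7)) + 221) = 322/((-13/7 - 1) + 221) = 322/(-20/7 + 221) = 322/(1527/7) = 322*(7/1527) = 2254/1527 ≈ 1.4761)
348*(494 + A) = 348*(494 + 2254/1527) = 348*(756592/1527) = 87764672/509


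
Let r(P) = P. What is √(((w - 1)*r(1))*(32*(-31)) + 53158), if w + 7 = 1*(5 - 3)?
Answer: √59110 ≈ 243.13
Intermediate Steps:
w = -5 (w = -7 + 1*(5 - 3) = -7 + 1*2 = -7 + 2 = -5)
√(((w - 1)*r(1))*(32*(-31)) + 53158) = √(((-5 - 1)*1)*(32*(-31)) + 53158) = √(-6*1*(-992) + 53158) = √(-6*(-992) + 53158) = √(5952 + 53158) = √59110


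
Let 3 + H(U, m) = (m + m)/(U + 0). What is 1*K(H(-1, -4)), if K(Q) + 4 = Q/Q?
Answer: -3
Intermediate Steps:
H(U, m) = -3 + 2*m/U (H(U, m) = -3 + (m + m)/(U + 0) = -3 + (2*m)/U = -3 + 2*m/U)
K(Q) = -3 (K(Q) = -4 + Q/Q = -4 + 1 = -3)
1*K(H(-1, -4)) = 1*(-3) = -3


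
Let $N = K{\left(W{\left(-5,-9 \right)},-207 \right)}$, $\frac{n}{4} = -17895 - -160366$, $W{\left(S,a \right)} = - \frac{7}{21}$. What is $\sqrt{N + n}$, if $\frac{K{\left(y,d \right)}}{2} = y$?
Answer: $\frac{5 \sqrt{205158}}{3} \approx 754.91$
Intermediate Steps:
$W{\left(S,a \right)} = - \frac{1}{3}$ ($W{\left(S,a \right)} = \left(-7\right) \frac{1}{21} = - \frac{1}{3}$)
$n = 569884$ ($n = 4 \left(-17895 - -160366\right) = 4 \left(-17895 + 160366\right) = 4 \cdot 142471 = 569884$)
$K{\left(y,d \right)} = 2 y$
$N = - \frac{2}{3}$ ($N = 2 \left(- \frac{1}{3}\right) = - \frac{2}{3} \approx -0.66667$)
$\sqrt{N + n} = \sqrt{- \frac{2}{3} + 569884} = \sqrt{\frac{1709650}{3}} = \frac{5 \sqrt{205158}}{3}$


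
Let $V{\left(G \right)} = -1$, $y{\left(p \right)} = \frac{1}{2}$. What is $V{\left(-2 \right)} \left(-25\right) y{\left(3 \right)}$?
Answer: $\frac{25}{2} \approx 12.5$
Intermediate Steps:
$y{\left(p \right)} = \frac{1}{2}$
$V{\left(-2 \right)} \left(-25\right) y{\left(3 \right)} = \left(-1\right) \left(-25\right) \frac{1}{2} = 25 \cdot \frac{1}{2} = \frac{25}{2}$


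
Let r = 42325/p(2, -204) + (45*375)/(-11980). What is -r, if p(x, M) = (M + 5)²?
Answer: 32242675/94883996 ≈ 0.33981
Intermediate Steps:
p(x, M) = (5 + M)²
r = -32242675/94883996 (r = 42325/((5 - 204)²) + (45*375)/(-11980) = 42325/((-199)²) + 16875*(-1/11980) = 42325/39601 - 3375/2396 = -32242675/94883996 ≈ -0.33981)
-r = -1*(-32242675/94883996) = 32242675/94883996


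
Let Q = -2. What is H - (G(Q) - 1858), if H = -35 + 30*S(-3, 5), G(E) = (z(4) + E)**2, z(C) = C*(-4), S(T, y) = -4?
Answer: 1379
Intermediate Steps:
z(C) = -4*C
G(E) = (-16 + E)**2 (G(E) = (-4*4 + E)**2 = (-16 + E)**2)
H = -155 (H = -35 + 30*(-4) = -35 - 120 = -155)
H - (G(Q) - 1858) = -155 - ((-16 - 2)**2 - 1858) = -155 - ((-18)**2 - 1858) = -155 - (324 - 1858) = -155 - 1*(-1534) = -155 + 1534 = 1379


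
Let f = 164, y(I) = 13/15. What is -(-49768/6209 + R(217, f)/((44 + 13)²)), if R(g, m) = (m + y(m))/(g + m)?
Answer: 924078611023/115288929315 ≈ 8.0153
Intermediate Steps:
y(I) = 13/15 (y(I) = 13*(1/15) = 13/15)
R(g, m) = (13/15 + m)/(g + m) (R(g, m) = (m + 13/15)/(g + m) = (13/15 + m)/(g + m))
-(-49768/6209 + R(217, f)/((44 + 13)²)) = -(-49768/6209 + ((13/15 + 164)/(217 + 164))/((44 + 13)²)) = -(-49768*1/6209 + ((2473/15)/381)/(57²)) = -(-49768/6209 + ((1/381)*(2473/15))/3249) = -(-49768/6209 + (2473/5715)*(1/3249)) = -(-49768/6209 + 2473/18568035) = -1*(-924078611023/115288929315) = 924078611023/115288929315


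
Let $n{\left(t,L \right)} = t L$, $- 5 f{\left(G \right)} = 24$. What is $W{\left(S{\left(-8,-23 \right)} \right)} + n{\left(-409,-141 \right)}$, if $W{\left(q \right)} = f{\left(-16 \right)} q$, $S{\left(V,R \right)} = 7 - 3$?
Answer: $\frac{288249}{5} \approx 57650.0$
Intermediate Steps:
$f{\left(G \right)} = - \frac{24}{5}$ ($f{\left(G \right)} = \left(- \frac{1}{5}\right) 24 = - \frac{24}{5}$)
$S{\left(V,R \right)} = 4$ ($S{\left(V,R \right)} = 7 - 3 = 4$)
$W{\left(q \right)} = - \frac{24 q}{5}$
$n{\left(t,L \right)} = L t$
$W{\left(S{\left(-8,-23 \right)} \right)} + n{\left(-409,-141 \right)} = \left(- \frac{24}{5}\right) 4 - -57669 = - \frac{96}{5} + 57669 = \frac{288249}{5}$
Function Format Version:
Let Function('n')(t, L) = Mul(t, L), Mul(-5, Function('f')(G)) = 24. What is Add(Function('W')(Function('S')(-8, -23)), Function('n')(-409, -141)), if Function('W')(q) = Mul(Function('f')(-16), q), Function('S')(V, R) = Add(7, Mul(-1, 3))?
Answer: Rational(288249, 5) ≈ 57650.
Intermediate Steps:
Function('f')(G) = Rational(-24, 5) (Function('f')(G) = Mul(Rational(-1, 5), 24) = Rational(-24, 5))
Function('S')(V, R) = 4 (Function('S')(V, R) = Add(7, -3) = 4)
Function('W')(q) = Mul(Rational(-24, 5), q)
Function('n')(t, L) = Mul(L, t)
Add(Function('W')(Function('S')(-8, -23)), Function('n')(-409, -141)) = Add(Mul(Rational(-24, 5), 4), Mul(-141, -409)) = Add(Rational(-96, 5), 57669) = Rational(288249, 5)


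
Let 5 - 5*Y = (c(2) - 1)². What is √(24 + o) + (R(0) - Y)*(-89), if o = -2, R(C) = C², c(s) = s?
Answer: 356/5 + √22 ≈ 75.890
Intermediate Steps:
Y = ⅘ (Y = 1 - (2 - 1)²/5 = 1 - ⅕*1² = 1 - ⅕*1 = 1 - ⅕ = ⅘ ≈ 0.80000)
√(24 + o) + (R(0) - Y)*(-89) = √(24 - 2) + (0² - 1*⅘)*(-89) = √22 + (0 - ⅘)*(-89) = √22 - ⅘*(-89) = √22 + 356/5 = 356/5 + √22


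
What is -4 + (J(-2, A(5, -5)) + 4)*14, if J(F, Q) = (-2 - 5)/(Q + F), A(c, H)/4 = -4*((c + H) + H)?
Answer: 1979/39 ≈ 50.744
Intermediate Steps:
A(c, H) = -32*H - 16*c (A(c, H) = 4*(-4*((c + H) + H)) = 4*(-4*((H + c) + H)) = 4*(-4*(c + 2*H)) = 4*(-8*H - 4*c) = -32*H - 16*c)
J(F, Q) = -7/(F + Q)
-4 + (J(-2, A(5, -5)) + 4)*14 = -4 + (-7/(-2 + (-32*(-5) - 16*5)) + 4)*14 = -4 + (-7/(-2 + (160 - 80)) + 4)*14 = -4 + (-7/(-2 + 80) + 4)*14 = -4 + (-7/78 + 4)*14 = -4 + (305/78)*14 = -4 + 2135/39 = 1979/39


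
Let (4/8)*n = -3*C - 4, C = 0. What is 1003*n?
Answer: -8024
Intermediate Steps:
n = -8 (n = 2*(-3*0 - 4) = 2*(0 - 4) = 2*(-4) = -8)
1003*n = 1003*(-8) = -8024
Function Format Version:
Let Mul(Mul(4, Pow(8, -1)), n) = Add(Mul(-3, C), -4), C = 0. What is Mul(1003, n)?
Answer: -8024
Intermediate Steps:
n = -8 (n = Mul(2, Add(Mul(-3, 0), -4)) = Mul(2, Add(0, -4)) = Mul(2, -4) = -8)
Mul(1003, n) = Mul(1003, -8) = -8024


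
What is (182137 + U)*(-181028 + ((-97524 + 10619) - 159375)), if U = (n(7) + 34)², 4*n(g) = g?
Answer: -313498894107/4 ≈ -7.8375e+10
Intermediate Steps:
n(g) = g/4
U = 20449/16 (U = ((¼)*7 + 34)² = (7/4 + 34)² = (143/4)² = 20449/16 ≈ 1278.1)
(182137 + U)*(-181028 + ((-97524 + 10619) - 159375)) = (182137 + 20449/16)*(-181028 + ((-97524 + 10619) - 159375)) = 2934641*(-181028 + (-86905 - 159375))/16 = 2934641*(-181028 - 246280)/16 = (2934641/16)*(-427308) = -313498894107/4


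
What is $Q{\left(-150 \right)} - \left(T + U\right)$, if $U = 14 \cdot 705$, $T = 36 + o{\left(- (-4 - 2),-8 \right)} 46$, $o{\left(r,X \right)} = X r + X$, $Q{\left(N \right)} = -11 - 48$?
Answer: $-7389$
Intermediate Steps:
$Q{\left(N \right)} = -59$
$o{\left(r,X \right)} = X + X r$
$T = -2540$ ($T = 36 + - 8 \left(1 - \left(-4 - 2\right)\right) 46 = 36 + - 8 \left(1 - -6\right) 46 = 36 + - 8 \left(1 + 6\right) 46 = 36 + \left(-8\right) 7 \cdot 46 = 36 - 2576 = -2540$)
$U = 9870$
$Q{\left(-150 \right)} - \left(T + U\right) = -59 - \left(-2540 + 9870\right) = -59 - 7330 = -7389$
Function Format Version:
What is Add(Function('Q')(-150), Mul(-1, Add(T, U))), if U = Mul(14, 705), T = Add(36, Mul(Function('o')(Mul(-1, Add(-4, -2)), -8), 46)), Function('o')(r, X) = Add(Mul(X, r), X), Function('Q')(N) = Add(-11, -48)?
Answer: -7389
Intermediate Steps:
Function('Q')(N) = -59
Function('o')(r, X) = Add(X, Mul(X, r))
T = -2540 (T = Add(36, Mul(Mul(-8, Add(1, Mul(-1, Add(-4, -2)))), 46)) = Add(36, Mul(Mul(-8, Add(1, Mul(-1, -6))), 46)) = Add(36, Mul(Mul(-8, Add(1, 6)), 46)) = Add(36, Mul(Mul(-8, 7), 46)) = Add(36, Mul(-56, 46)) = Add(36, -2576) = -2540)
U = 9870
Add(Function('Q')(-150), Mul(-1, Add(T, U))) = Add(-59, Mul(-1, Add(-2540, 9870))) = Add(-59, Mul(-1, 7330)) = Add(-59, -7330) = -7389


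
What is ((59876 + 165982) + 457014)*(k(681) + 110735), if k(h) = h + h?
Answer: 76547902584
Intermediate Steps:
k(h) = 2*h
((59876 + 165982) + 457014)*(k(681) + 110735) = ((59876 + 165982) + 457014)*(2*681 + 110735) = (225858 + 457014)*(1362 + 110735) = 682872*112097 = 76547902584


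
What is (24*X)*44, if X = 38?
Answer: 40128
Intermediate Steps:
(24*X)*44 = (24*38)*44 = 912*44 = 40128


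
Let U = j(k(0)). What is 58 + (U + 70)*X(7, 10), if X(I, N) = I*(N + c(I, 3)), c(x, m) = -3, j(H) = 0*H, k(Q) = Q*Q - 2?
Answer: 3488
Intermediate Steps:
k(Q) = -2 + Q² (k(Q) = Q² - 2 = -2 + Q²)
j(H) = 0
U = 0
X(I, N) = I*(-3 + N) (X(I, N) = I*(N - 3) = I*(-3 + N))
58 + (U + 70)*X(7, 10) = 58 + (0 + 70)*(7*(-3 + 10)) = 58 + 70*(7*7) = 58 + 70*49 = 58 + 3430 = 3488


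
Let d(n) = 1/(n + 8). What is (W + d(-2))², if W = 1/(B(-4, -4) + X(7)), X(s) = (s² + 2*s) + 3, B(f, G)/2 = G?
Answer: 256/7569 ≈ 0.033822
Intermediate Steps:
B(f, G) = 2*G
X(s) = 3 + s² + 2*s
d(n) = 1/(8 + n)
W = 1/58 (W = 1/(2*(-4) + (3 + 7² + 2*7)) = 1/(-8 + (3 + 49 + 14)) = 1/(-8 + 66) = 1/58 ≈ 0.017241)
(W + d(-2))² = (1/58 + 1/(8 - 2))² = (1/58 + 1/6)² = (1/58 + ⅙)² = (16/87)² = 256/7569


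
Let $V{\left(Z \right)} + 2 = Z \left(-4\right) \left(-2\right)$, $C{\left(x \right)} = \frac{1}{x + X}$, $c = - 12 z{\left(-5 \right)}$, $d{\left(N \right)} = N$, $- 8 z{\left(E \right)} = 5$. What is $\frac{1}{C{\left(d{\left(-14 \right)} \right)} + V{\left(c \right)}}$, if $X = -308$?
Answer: $\frac{322}{18675} \approx 0.017242$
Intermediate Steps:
$z{\left(E \right)} = - \frac{5}{8}$ ($z{\left(E \right)} = \left(- \frac{1}{8}\right) 5 = - \frac{5}{8}$)
$c = \frac{15}{2}$ ($c = \left(-12\right) \left(- \frac{5}{8}\right) = \frac{15}{2} \approx 7.5$)
$C{\left(x \right)} = \frac{1}{-308 + x}$ ($C{\left(x \right)} = \frac{1}{x - 308} = \frac{1}{-308 + x}$)
$V{\left(Z \right)} = -2 + 8 Z$ ($V{\left(Z \right)} = -2 + Z \left(-4\right) \left(-2\right) = -2 + - 4 Z \left(-2\right) = -2 + 8 Z$)
$\frac{1}{C{\left(d{\left(-14 \right)} \right)} + V{\left(c \right)}} = \frac{1}{\frac{1}{-308 - 14} + \left(-2 + 8 \cdot \frac{15}{2}\right)} = \frac{1}{\frac{1}{-322} + \left(-2 + 60\right)} = \frac{1}{- \frac{1}{322} + 58} = \frac{1}{\frac{18675}{322}} = \frac{322}{18675}$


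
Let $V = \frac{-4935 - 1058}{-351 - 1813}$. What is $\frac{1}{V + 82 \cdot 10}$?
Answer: $\frac{2164}{1780473} \approx 0.0012154$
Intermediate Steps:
$V = \frac{5993}{2164}$ ($V = - \frac{5993}{-2164} = \left(-5993\right) \left(- \frac{1}{2164}\right) = \frac{5993}{2164} \approx 2.7694$)
$\frac{1}{V + 82 \cdot 10} = \frac{1}{\frac{5993}{2164} + 82 \cdot 10} = \frac{1}{\frac{5993}{2164} + 820} = \frac{1}{\frac{1780473}{2164}} = \frac{2164}{1780473}$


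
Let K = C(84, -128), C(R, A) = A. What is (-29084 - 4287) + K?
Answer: -33499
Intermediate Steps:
K = -128
(-29084 - 4287) + K = (-29084 - 4287) - 128 = -33371 - 128 = -33499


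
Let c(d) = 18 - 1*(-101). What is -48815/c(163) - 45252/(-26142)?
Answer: -211789457/518483 ≈ -408.48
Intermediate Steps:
c(d) = 119 (c(d) = 18 + 101 = 119)
-48815/c(163) - 45252/(-26142) = -48815/119 - 45252/(-26142) = -48815*1/119 - 45252*(-1/26142) = -48815/119 + 7542/4357 = -211789457/518483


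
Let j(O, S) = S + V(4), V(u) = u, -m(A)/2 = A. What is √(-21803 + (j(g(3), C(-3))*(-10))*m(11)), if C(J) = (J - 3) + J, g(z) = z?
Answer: I*√22903 ≈ 151.34*I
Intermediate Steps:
m(A) = -2*A
C(J) = -3 + 2*J (C(J) = (-3 + J) + J = -3 + 2*J)
j(O, S) = 4 + S (j(O, S) = S + 4 = 4 + S)
√(-21803 + (j(g(3), C(-3))*(-10))*m(11)) = √(-21803 + ((4 + (-3 + 2*(-3)))*(-10))*(-2*11)) = √(-21803 + ((4 + (-3 - 6))*(-10))*(-22)) = √(-21803 + ((4 - 9)*(-10))*(-22)) = √(-21803 - 5*(-10)*(-22)) = √(-21803 + 50*(-22)) = √(-21803 - 1100) = √(-22903) = I*√22903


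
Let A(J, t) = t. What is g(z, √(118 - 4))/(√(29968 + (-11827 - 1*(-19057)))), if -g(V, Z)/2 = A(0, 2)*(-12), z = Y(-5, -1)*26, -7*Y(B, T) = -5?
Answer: 24*√37198/18599 ≈ 0.24888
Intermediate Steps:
Y(B, T) = 5/7 (Y(B, T) = -⅐*(-5) = 5/7)
z = 130/7 (z = (5/7)*26 = 130/7 ≈ 18.571)
g(V, Z) = 48 (g(V, Z) = -4*(-12) = -2*(-24) = 48)
g(z, √(118 - 4))/(√(29968 + (-11827 - 1*(-19057)))) = 48/(√(29968 + (-11827 - 1*(-19057)))) = 48/(√(29968 + (-11827 + 19057))) = 48/(√(29968 + 7230)) = 48/(√37198) = 48*(√37198/37198) = 24*√37198/18599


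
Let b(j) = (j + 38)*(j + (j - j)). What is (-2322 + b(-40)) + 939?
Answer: -1303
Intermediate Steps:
b(j) = j*(38 + j) (b(j) = (38 + j)*(j + 0) = (38 + j)*j = j*(38 + j))
(-2322 + b(-40)) + 939 = (-2322 - 40*(38 - 40)) + 939 = (-2322 - 40*(-2)) + 939 = (-2322 + 80) + 939 = -2242 + 939 = -1303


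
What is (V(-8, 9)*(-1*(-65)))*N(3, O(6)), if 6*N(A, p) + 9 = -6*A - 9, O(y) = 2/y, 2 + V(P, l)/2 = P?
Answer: 7800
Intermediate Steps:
V(P, l) = -4 + 2*P
N(A, p) = -3 - A (N(A, p) = -3/2 + (-6*A - 9)/6 = -3/2 + (-9 - 6*A)/6 = -3/2 + (-3/2 - A) = -3 - A)
(V(-8, 9)*(-1*(-65)))*N(3, O(6)) = ((-4 + 2*(-8))*(-1*(-65)))*(-3 - 1*3) = ((-4 - 16)*65)*(-3 - 3) = -20*65*(-6) = -1300*(-6) = 7800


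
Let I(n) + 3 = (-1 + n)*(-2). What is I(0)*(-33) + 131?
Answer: 164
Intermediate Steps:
I(n) = -1 - 2*n (I(n) = -3 + (-1 + n)*(-2) = -3 + (2 - 2*n) = -1 - 2*n)
I(0)*(-33) + 131 = (-1 - 2*0)*(-33) + 131 = (-1 + 0)*(-33) + 131 = -1*(-33) + 131 = 33 + 131 = 164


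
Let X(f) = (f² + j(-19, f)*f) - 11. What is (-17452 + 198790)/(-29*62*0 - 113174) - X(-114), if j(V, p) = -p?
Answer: 531788/56587 ≈ 9.3977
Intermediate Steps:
X(f) = -11 (X(f) = (f² + (-f)*f) - 11 = (f² - f²) - 11 = 0 - 11 = -11)
(-17452 + 198790)/(-29*62*0 - 113174) - X(-114) = (-17452 + 198790)/(-29*62*0 - 113174) - 1*(-11) = 181338/(-1798*0 - 113174) + 11 = 181338/(0 - 113174) + 11 = 181338/(-113174) + 11 = 181338*(-1/113174) + 11 = -90669/56587 + 11 = 531788/56587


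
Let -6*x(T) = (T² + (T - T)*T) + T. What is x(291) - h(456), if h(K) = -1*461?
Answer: -13701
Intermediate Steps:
h(K) = -461
x(T) = -T/6 - T²/6 (x(T) = -((T² + (T - T)*T) + T)/6 = -((T² + 0*T) + T)/6 = -((T² + 0) + T)/6 = -(T² + T)/6 = -(T + T²)/6 = -T/6 - T²/6)
x(291) - h(456) = -⅙*291*(1 + 291) - 1*(-461) = -⅙*291*292 + 461 = -14162 + 461 = -13701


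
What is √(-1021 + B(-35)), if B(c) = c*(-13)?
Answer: I*√566 ≈ 23.791*I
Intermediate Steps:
B(c) = -13*c
√(-1021 + B(-35)) = √(-1021 - 13*(-35)) = √(-1021 + 455) = √(-566) = I*√566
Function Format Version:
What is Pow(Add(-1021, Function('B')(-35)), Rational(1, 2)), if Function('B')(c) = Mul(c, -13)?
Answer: Mul(I, Pow(566, Rational(1, 2))) ≈ Mul(23.791, I)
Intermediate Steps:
Function('B')(c) = Mul(-13, c)
Pow(Add(-1021, Function('B')(-35)), Rational(1, 2)) = Pow(Add(-1021, Mul(-13, -35)), Rational(1, 2)) = Pow(Add(-1021, 455), Rational(1, 2)) = Pow(-566, Rational(1, 2)) = Mul(I, Pow(566, Rational(1, 2)))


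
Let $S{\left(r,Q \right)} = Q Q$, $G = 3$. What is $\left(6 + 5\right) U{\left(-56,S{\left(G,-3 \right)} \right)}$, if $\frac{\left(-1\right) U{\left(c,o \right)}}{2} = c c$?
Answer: $-68992$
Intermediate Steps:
$S{\left(r,Q \right)} = Q^{2}$
$U{\left(c,o \right)} = - 2 c^{2}$ ($U{\left(c,o \right)} = - 2 c c = - 2 c^{2}$)
$\left(6 + 5\right) U{\left(-56,S{\left(G,-3 \right)} \right)} = \left(6 + 5\right) \left(- 2 \left(-56\right)^{2}\right) = 11 \left(\left(-2\right) 3136\right) = 11 \left(-6272\right) = -68992$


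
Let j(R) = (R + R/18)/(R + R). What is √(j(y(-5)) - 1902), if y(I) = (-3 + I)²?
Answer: 7*I*√1397/6 ≈ 43.606*I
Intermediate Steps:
j(R) = 19/36 (j(R) = (R + R*(1/18))/((2*R)) = (R + R/18)*(1/(2*R)) = (19*R/18)*(1/(2*R)) = 19/36)
√(j(y(-5)) - 1902) = √(19/36 - 1902) = √(-68453/36) = 7*I*√1397/6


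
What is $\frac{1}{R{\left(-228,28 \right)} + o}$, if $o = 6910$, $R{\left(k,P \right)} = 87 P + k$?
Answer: $\frac{1}{9118} \approx 0.00010967$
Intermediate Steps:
$R{\left(k,P \right)} = k + 87 P$
$\frac{1}{R{\left(-228,28 \right)} + o} = \frac{1}{\left(-228 + 87 \cdot 28\right) + 6910} = \frac{1}{\left(-228 + 2436\right) + 6910} = \frac{1}{2208 + 6910} = \frac{1}{9118}$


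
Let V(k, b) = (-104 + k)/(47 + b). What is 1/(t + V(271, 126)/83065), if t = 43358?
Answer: 14370245/623065082877 ≈ 2.3064e-5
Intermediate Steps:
V(k, b) = (-104 + k)/(47 + b)
1/(t + V(271, 126)/83065) = 1/(43358 + ((-104 + 271)/(47 + 126))/83065) = 1/(43358 + (167/173)*(1/83065)) = 1/(43358 + 167/14370245) = 1/(623065082877/14370245) = 14370245/623065082877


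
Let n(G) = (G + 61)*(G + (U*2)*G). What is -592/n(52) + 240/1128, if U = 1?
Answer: 37114/207129 ≈ 0.17918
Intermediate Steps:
n(G) = 3*G*(61 + G) (n(G) = (G + 61)*(G + (1*2)*G) = (61 + G)*(G + 2*G) = (61 + G)*(3*G) = 3*G*(61 + G))
-592/n(52) + 240/1128 = -592*1/(156*(61 + 52)) + 240/1128 = -592/(3*52*113) + 240*(1/1128) = -592/17628 + 10/47 = -592*1/17628 + 10/47 = -148/4407 + 10/47 = 37114/207129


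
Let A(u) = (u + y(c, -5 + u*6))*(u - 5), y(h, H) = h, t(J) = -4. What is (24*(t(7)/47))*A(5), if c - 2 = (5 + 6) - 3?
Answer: 0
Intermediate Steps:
c = 10 (c = 2 + ((5 + 6) - 3) = 2 + (11 - 3) = 2 + 8 = 10)
A(u) = (-5 + u)*(10 + u) (A(u) = (u + 10)*(u - 5) = (10 + u)*(-5 + u) = (-5 + u)*(10 + u))
(24*(t(7)/47))*A(5) = (24*(-4/47))*(-50 + 5² + 5*5) = (24*(-4*1/47))*(-50 + 25 + 25) = (24*(-4/47))*0 = -96/47*0 = 0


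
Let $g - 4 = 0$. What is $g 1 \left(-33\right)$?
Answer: $-132$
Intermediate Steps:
$g = 4$ ($g = 4 + 0 = 4$)
$g 1 \left(-33\right) = 4 \cdot 1 \left(-33\right) = 4 \left(-33\right) = -132$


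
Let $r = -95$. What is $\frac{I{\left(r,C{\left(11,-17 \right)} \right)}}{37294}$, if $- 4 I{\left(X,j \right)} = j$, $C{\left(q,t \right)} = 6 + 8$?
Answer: $- \frac{7}{74588} \approx -9.3849 \cdot 10^{-5}$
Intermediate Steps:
$C{\left(q,t \right)} = 14$
$I{\left(X,j \right)} = - \frac{j}{4}$
$\frac{I{\left(r,C{\left(11,-17 \right)} \right)}}{37294} = \frac{\left(- \frac{1}{4}\right) 14}{37294} = \left(- \frac{7}{2}\right) \frac{1}{37294} = - \frac{7}{74588}$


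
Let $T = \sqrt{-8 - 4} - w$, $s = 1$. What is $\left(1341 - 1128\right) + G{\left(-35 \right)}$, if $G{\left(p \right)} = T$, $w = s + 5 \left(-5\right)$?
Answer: $237 + 2 i \sqrt{3} \approx 237.0 + 3.4641 i$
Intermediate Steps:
$w = -24$ ($w = 1 + 5 \left(-5\right) = 1 - 25 = -24$)
$T = 24 + 2 i \sqrt{3}$ ($T = \sqrt{-8 - 4} - -24 = \sqrt{-12} + 24 = 2 i \sqrt{3} + 24 = 24 + 2 i \sqrt{3} \approx 24.0 + 3.4641 i$)
$G{\left(p \right)} = 24 + 2 i \sqrt{3}$
$\left(1341 - 1128\right) + G{\left(-35 \right)} = \left(1341 - 1128\right) + \left(24 + 2 i \sqrt{3}\right) = 213 + \left(24 + 2 i \sqrt{3}\right) = 237 + 2 i \sqrt{3}$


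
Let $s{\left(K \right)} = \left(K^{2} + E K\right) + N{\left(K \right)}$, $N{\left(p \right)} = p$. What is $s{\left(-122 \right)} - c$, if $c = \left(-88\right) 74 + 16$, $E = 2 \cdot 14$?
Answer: $17842$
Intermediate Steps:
$E = 28$
$c = -6496$ ($c = -6512 + 16 = -6496$)
$s{\left(K \right)} = K^{2} + 29 K$ ($s{\left(K \right)} = \left(K^{2} + 28 K\right) + K = K^{2} + 29 K$)
$s{\left(-122 \right)} - c = - 122 \left(29 - 122\right) - -6496 = \left(-122\right) \left(-93\right) + 6496 = 11346 + 6496 = 17842$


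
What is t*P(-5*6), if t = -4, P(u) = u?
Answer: 120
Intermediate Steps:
t*P(-5*6) = -(-20)*6 = -4*(-30) = 120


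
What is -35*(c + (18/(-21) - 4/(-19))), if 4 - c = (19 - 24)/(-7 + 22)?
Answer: -7355/57 ≈ -129.04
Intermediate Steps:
c = 13/3 (c = 4 - (19 - 24)/(-7 + 22) = 4 - (-5)/15 = 4 - 1*(-1/3) = 4 + 1/3 = 13/3 ≈ 4.3333)
-35*(c + (18/(-21) - 4/(-19))) = -35*(13/3 + (18/(-21) - 4/(-19))) = -35*(13/3 + (18*(-1/21) - 4*(-1/19))) = -35*(13/3 + (-6/7 + 4/19)) = -35*(13/3 - 86/133) = -35*1471/399 = -7355/57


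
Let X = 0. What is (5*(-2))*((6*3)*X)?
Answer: 0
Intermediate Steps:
(5*(-2))*((6*3)*X) = (5*(-2))*((6*3)*0) = -180*0 = -10*0 = 0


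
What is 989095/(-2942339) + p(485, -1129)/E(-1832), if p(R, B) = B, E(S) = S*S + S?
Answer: -3321134255971/9869758402888 ≈ -0.33650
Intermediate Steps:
E(S) = S + S**2 (E(S) = S**2 + S = S + S**2)
989095/(-2942339) + p(485, -1129)/E(-1832) = 989095/(-2942339) - 1129*(-1/(1832*(1 - 1832))) = 989095*(-1/2942339) - 1129/((-1832*(-1831))) = -989095/2942339 - 1129/3354392 = -3321134255971/9869758402888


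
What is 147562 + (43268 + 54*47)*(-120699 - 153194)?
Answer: -12545795196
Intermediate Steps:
147562 + (43268 + 54*47)*(-120699 - 153194) = 147562 + (43268 + 2538)*(-273893) = 147562 + 45806*(-273893) = 147562 - 12545942758 = -12545795196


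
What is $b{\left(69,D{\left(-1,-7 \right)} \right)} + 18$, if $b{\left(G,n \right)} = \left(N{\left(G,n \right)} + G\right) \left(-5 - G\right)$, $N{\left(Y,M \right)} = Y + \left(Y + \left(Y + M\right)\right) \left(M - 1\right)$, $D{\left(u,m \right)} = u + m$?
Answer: $76386$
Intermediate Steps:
$D{\left(u,m \right)} = m + u$
$N{\left(Y,M \right)} = Y + \left(-1 + M\right) \left(M + 2 Y\right)$ ($N{\left(Y,M \right)} = Y + \left(Y + \left(M + Y\right)\right) \left(-1 + M\right) = Y + \left(M + 2 Y\right) \left(-1 + M\right) = Y + \left(-1 + M\right) \left(M + 2 Y\right)$)
$b{\left(G,n \right)} = \left(-5 - G\right) \left(n^{2} - n + 2 G n\right)$ ($b{\left(G,n \right)} = \left(\left(n^{2} - n - G + 2 n G\right) + G\right) \left(-5 - G\right) = \left(\left(n^{2} - n - G + 2 G n\right) + G\right) \left(-5 - G\right) = \left(\left(n^{2} - G - n + 2 G n\right) + G\right) \left(-5 - G\right) = \left(n^{2} - n + 2 G n\right) \left(-5 - G\right) = \left(-5 - G\right) \left(n^{2} - n + 2 G n\right)$)
$b{\left(69,D{\left(-1,-7 \right)} \right)} + 18 = \left(-7 - 1\right) \left(5 - 621 - 5 \left(-7 - 1\right) - 2 \cdot 69^{2} - 69 \left(-7 - 1\right)\right) + 18 = - 8 \left(5 - 621 - -40 - 9522 - 69 \left(-8\right)\right) + 18 = - 8 \left(5 - 621 + 40 - 9522 + 552\right) + 18 = \left(-8\right) \left(-9546\right) + 18 = 76368 + 18 = 76386$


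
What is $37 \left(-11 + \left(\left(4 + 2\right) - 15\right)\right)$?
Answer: $-740$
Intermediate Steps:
$37 \left(-11 + \left(\left(4 + 2\right) - 15\right)\right) = 37 \left(-11 + \left(6 - 15\right)\right) = 37 \left(-11 - 9\right) = 37 \left(-20\right) = -740$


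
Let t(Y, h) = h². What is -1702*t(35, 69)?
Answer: -8103222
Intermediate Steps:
-1702*t(35, 69) = -1702*69² = -1702*4761 = -8103222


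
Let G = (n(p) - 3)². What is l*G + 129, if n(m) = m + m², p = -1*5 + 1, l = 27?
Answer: 2316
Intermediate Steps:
p = -4 (p = -5 + 1 = -4)
G = 81 (G = (-4*(1 - 4) - 3)² = (-4*(-3) - 3)² = (12 - 3)² = 9² = 81)
l*G + 129 = 27*81 + 129 = 2187 + 129 = 2316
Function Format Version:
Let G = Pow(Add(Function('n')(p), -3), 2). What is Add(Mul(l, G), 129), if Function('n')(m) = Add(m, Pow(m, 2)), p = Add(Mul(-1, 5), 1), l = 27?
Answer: 2316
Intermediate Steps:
p = -4 (p = Add(-5, 1) = -4)
G = 81 (G = Pow(Add(Mul(-4, Add(1, -4)), -3), 2) = Pow(Add(Mul(-4, -3), -3), 2) = Pow(Add(12, -3), 2) = Pow(9, 2) = 81)
Add(Mul(l, G), 129) = Add(Mul(27, 81), 129) = Add(2187, 129) = 2316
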